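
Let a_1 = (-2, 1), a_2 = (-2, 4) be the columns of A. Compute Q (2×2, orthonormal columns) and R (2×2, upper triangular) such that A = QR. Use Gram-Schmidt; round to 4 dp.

Q = [[-0.8944, 0.4472], [0.4472, 0.8944]], R = [[2.2361, 3.5777], [0.0000, 2.6833]]

e_1 = a_1/‖a_1‖ = (-2, 1)/2.2361 = (-0.8944, 0.4472).
r_{12} = e_1·a_2 = 3.5777.
u_2 = a_2 − 3.5777·e_1 = (1.2000, 2.4000).
‖u_2‖ = 2.6833, so e_2 = (0.4472, 0.8944).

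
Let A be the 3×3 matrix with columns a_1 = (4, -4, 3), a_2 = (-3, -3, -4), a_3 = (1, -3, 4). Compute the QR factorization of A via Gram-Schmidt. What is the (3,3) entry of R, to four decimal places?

r_{33} = 2.6022

e_1 = a_1/‖a_1‖ = (4, -4, 3)/6.4031 = (0.6247, -0.6247, 0.4685).
r_{12} = e_1·a_2 = -1.8741.
u_2 = a_2 + 1.8741·e_1 = (-1.8293, -4.1707, -3.1220).
‖u_2‖ = 5.5216, so e_2 = (-0.3313, -0.7554, -0.5654).
r_{13} = e_1·a_3 = 4.3729; r_{23} = e_2·a_3 = -0.3269.
u_3 = a_3 − 4.3729·e_1 + 0.3269·e_2 = (-1.8400, -0.5152, 1.7664).
r_{33} = ‖u_3‖ = 2.6022.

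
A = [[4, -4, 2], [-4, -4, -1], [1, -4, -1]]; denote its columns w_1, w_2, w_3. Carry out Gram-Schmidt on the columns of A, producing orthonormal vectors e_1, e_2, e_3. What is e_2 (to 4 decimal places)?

w_1 = (4, -4, 1); ‖w_1‖ = 5.7446, so e_1 = (0.6963, -0.6963, 0.1741).
e_1·w_2 = 0.6963·(-4) + (-0.6963)·(-4) + 0.1741·(-4) = -0.6963.
u_2 = w_2 + 0.6963·e_1 = (-3.5152, -4.4848, -3.8788).
‖u_2‖ = 6.8931, so e_2 = (-0.5100, -0.6506, -0.5627).

e_2 = (-0.5100, -0.6506, -0.5627)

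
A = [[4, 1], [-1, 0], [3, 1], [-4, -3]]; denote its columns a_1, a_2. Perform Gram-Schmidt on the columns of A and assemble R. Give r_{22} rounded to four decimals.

r_{22} = 1.5507

q_1 = a_1/‖a_1‖ = (4, -1, 3, -4)/6.4807 = (0.6172, -0.1543, 0.4629, -0.6172).
r_{12} = q_1·a_2 = 2.9318.
u_2 = a_2 − 2.9318·q_1 = (-0.8095, 0.4524, -0.3571, -1.1905).
r_{22} = ‖u_2‖ = 1.5507.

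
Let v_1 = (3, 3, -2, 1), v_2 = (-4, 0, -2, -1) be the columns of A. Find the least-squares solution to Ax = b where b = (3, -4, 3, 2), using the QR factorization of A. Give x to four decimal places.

v_1 = (3, 3, -2, 1); ‖v_1‖ = 4.7958, so e_1 = (0.6255, 0.6255, -0.4170, 0.2085).
e_1·v_2 = 0.6255·(-4) + 0.6255·0 + (-0.4170)·(-2) + 0.2085·(-1) = -1.8766.
u_2 = v_2 + 1.8766·e_1 = (-2.8261, 1.1739, -2.7826, -0.6087).
‖u_2‖ = 4.1807, so e_2 = (-0.6760, 0.2808, -0.6656, -0.1456).
Qᵀb = (-1.4596, -5.4391).
Back-substitute: x_2 = -5.4391/4.1807 = -1.3010.
x_1 = (-1.4596 + 1.8766·(-1.3010))/4.7958 = -0.8134.

x = (-0.8134, -1.3010)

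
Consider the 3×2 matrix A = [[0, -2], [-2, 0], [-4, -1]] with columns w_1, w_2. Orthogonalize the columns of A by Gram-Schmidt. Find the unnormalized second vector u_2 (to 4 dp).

u_2 = (-2.0000, 0.4000, -0.2000)

e_1 = w_1/‖w_1‖ = (0, -2, -4)/4.4721 = (0.0000, -0.4472, -0.8944).
r_{12} = e_1·w_2 = 0.8944.
u_2 = w_2 − 0.8944·e_1 = (-2.0000, 0.4000, -0.2000).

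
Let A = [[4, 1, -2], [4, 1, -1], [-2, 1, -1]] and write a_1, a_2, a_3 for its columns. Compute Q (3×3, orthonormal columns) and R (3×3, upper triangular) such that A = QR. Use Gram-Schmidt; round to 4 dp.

a_1 = (4, 4, -2); ‖a_1‖ = 6.0000, so e_1 = (0.6667, 0.6667, -0.3333).
e_1·a_2 = 0.6667·1 + 0.6667·1 + (-0.3333)·1 = 1.0000.
u_2 = a_2 − 1.0000·e_1 = (0.3333, 0.3333, 1.3333).
‖u_2‖ = 1.4142, so e_2 = (0.2357, 0.2357, 0.9428).
e_1·a_3 = 0.6667·(-2) + 0.6667·(-1) + (-0.3333)·(-1) = -1.6667; e_2·a_3 = 0.2357·(-2) + 0.2357·(-1) + 0.9428·(-1) = -1.6499.
u_3 = a_3 + 1.6667·e_1 + 1.6499·e_2 = (-0.5000, 0.5000, 0.0000).
‖u_3‖ = 0.7071, so e_3 = (-0.7071, 0.7071, 0.0000).

Q = [[0.6667, 0.2357, -0.7071], [0.6667, 0.2357, 0.7071], [-0.3333, 0.9428, 0.0000]], R = [[6.0000, 1.0000, -1.6667], [0.0000, 1.4142, -1.6499], [0.0000, 0.0000, 0.7071]]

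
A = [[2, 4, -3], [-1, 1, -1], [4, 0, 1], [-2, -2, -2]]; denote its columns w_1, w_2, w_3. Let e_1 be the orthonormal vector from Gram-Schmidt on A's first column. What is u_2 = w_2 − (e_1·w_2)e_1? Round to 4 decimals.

e_1 = w_1/‖w_1‖ = (2, -1, 4, -2)/5.0000 = (0.4000, -0.2000, 0.8000, -0.4000).
r_{12} = e_1·w_2 = 2.2000.
u_2 = w_2 − 2.2000·e_1 = (3.1200, 1.4400, -1.7600, -1.1200).

u_2 = (3.1200, 1.4400, -1.7600, -1.1200)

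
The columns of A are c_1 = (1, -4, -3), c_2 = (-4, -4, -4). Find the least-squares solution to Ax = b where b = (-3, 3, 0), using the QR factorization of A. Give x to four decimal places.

q_1 = c_1/‖c_1‖ = (1, -4, -3)/5.0990 = (0.1961, -0.7845, -0.5883).
r_{12} = q_1·c_2 = 4.7068.
u_2 = c_2 − 4.7068·q_1 = (-4.9231, -0.3077, -1.2308).
‖u_2‖ = 5.0839, so q_2 = (-0.9684, -0.0605, -0.2421).
Qᵀb = (-2.9417, 2.7235).
Back-substitute: x_2 = 2.7235/5.0839 = 0.5357.
x_1 = (-2.9417 − 4.7068·0.5357)/5.0990 = -1.0714.

x = (-1.0714, 0.5357)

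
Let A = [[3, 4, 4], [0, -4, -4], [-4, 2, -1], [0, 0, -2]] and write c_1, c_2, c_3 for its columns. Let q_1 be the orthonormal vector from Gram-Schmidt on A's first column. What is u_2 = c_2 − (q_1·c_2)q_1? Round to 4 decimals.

c_1 = (3, 0, -4, 0); ‖c_1‖ = 5.0000, so q_1 = (0.6000, 0.0000, -0.8000, 0.0000).
q_1·c_2 = 0.6000·4 + 0.0000·(-4) + (-0.8000)·2 + 0.0000·0 = 0.8000.
u_2 = c_2 − 0.8000·q_1 = (3.5200, -4.0000, 2.6400, 0.0000).

u_2 = (3.5200, -4.0000, 2.6400, 0.0000)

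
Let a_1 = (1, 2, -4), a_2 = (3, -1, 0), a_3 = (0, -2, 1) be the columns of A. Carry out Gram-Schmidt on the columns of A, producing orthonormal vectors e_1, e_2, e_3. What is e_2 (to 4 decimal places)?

a_1 = (1, 2, -4); ‖a_1‖ = 4.5826, so e_1 = (0.2182, 0.4364, -0.8729).
e_1·a_2 = 0.2182·3 + 0.4364·(-1) + (-0.8729)·0 = 0.2182.
u_2 = a_2 − 0.2182·e_1 = (2.9524, -1.0952, 0.1905).
‖u_2‖ = 3.1547, so e_2 = (0.9359, -0.3472, 0.0604).

e_2 = (0.9359, -0.3472, 0.0604)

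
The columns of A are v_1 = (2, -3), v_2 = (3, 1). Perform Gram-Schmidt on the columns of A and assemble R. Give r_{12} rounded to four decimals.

v_1 = (2, -3); ‖v_1‖ = 3.6056, so q_1 = (0.5547, -0.8321).
r_{12} = q_1·v_2 = 0.8321.

r_{12} = 0.8321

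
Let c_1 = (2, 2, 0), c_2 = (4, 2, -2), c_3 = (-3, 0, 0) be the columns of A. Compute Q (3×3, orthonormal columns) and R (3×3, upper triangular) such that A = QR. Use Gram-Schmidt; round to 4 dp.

c_1 = (2, 2, 0); ‖c_1‖ = 2.8284, so q_1 = (0.7071, 0.7071, 0.0000).
q_1·c_2 = 0.7071·4 + 0.7071·2 + 0.0000·(-2) = 4.2426.
u_2 = c_2 − 4.2426·q_1 = (1.0000, -1.0000, -2.0000).
‖u_2‖ = 2.4495, so q_2 = (0.4082, -0.4082, -0.8165).
q_1·c_3 = 0.7071·(-3) + 0.7071·0 + 0.0000·0 = -2.1213; q_2·c_3 = 0.4082·(-3) + (-0.4082)·0 + (-0.8165)·0 = -1.2247.
u_3 = c_3 + 2.1213·q_1 + 1.2247·q_2 = (-1.0000, 1.0000, -1.0000).
‖u_3‖ = 1.7321, so q_3 = (-0.5774, 0.5774, -0.5774).

Q = [[0.7071, 0.4082, -0.5774], [0.7071, -0.4082, 0.5774], [0.0000, -0.8165, -0.5774]], R = [[2.8284, 4.2426, -2.1213], [0.0000, 2.4495, -1.2247], [0.0000, 0.0000, 1.7321]]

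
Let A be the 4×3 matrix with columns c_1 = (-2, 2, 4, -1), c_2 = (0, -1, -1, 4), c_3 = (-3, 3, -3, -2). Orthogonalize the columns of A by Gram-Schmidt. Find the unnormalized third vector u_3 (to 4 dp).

q_1 = c_1/‖c_1‖ = (-2, 2, 4, -1)/5.0000 = (-0.4000, 0.4000, 0.8000, -0.2000).
r_{12} = q_1·c_2 = -2.0000.
u_2 = c_2 + 2.0000·q_1 = (-0.8000, -0.2000, 0.6000, 3.6000).
‖u_2‖ = 3.7417, so q_2 = (-0.2138, -0.0535, 0.1604, 0.9621).
r_{13} = q_1·c_3 = 0.4000; r_{23} = q_2·c_3 = -1.9243.
u_3 = c_3 − 0.4000·q_1 + 1.9243·q_2 = (-3.2514, 2.7371, -3.0114, -0.0686).

u_3 = (-3.2514, 2.7371, -3.0114, -0.0686)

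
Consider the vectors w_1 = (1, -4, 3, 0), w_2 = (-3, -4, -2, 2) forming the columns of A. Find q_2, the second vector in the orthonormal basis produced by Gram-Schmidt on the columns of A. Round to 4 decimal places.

w_1 = (1, -4, 3, 0); ‖w_1‖ = 5.0990, so q_1 = (0.1961, -0.7845, 0.5883, 0.0000).
q_1·w_2 = 0.1961·(-3) + (-0.7845)·(-4) + 0.5883·(-2) + 0.0000·2 = 1.3728.
u_2 = w_2 − 1.3728·q_1 = (-3.2692, -2.9231, -2.8077, 2.0000).
‖u_2‖ = 5.5781, so q_2 = (-0.5861, -0.5240, -0.5033, 0.3585).

q_2 = (-0.5861, -0.5240, -0.5033, 0.3585)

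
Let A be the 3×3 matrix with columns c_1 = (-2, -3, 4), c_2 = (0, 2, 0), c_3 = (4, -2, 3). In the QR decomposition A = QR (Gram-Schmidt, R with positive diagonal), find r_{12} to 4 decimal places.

r_{12} = -1.1142

e_1 = c_1/‖c_1‖ = (-2, -3, 4)/5.3852 = (-0.3714, -0.5571, 0.7428).
r_{12} = e_1·c_2 = -1.1142.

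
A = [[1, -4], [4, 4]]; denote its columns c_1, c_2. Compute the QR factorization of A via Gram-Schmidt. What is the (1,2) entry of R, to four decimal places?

r_{12} = 2.9104

q_1 = c_1/‖c_1‖ = (1, 4)/4.1231 = (0.2425, 0.9701).
r_{12} = q_1·c_2 = 2.9104.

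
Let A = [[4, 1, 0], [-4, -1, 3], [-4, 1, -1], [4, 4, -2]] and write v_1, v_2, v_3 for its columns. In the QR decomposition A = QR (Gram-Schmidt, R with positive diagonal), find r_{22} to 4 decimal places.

e_1 = v_1/‖v_1‖ = (4, -4, -4, 4)/8.0000 = (0.5000, -0.5000, -0.5000, 0.5000).
r_{12} = e_1·v_2 = 2.5000.
u_2 = v_2 − 2.5000·e_1 = (-0.2500, 0.2500, 2.2500, 2.7500).
r_{22} = ‖u_2‖ = 3.5707.

r_{22} = 3.5707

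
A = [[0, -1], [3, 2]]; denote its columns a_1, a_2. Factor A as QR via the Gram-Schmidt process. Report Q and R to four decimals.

a_1 = (0, 3); ‖a_1‖ = 3.0000, so q_1 = (0.0000, 1.0000).
q_1·a_2 = 0.0000·(-1) + 1.0000·2 = 2.0000.
u_2 = a_2 − 2.0000·q_1 = (-1.0000, 0.0000).
‖u_2‖ = 1.0000, so q_2 = (-1.0000, 0.0000).

Q = [[0.0000, -1.0000], [1.0000, 0.0000]], R = [[3.0000, 2.0000], [0.0000, 1.0000]]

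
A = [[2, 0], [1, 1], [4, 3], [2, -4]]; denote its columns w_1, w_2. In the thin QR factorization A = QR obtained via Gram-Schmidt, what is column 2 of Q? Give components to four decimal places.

q_2 = (-0.0800, 0.1600, 0.4400, -0.8800)

w_1 = (2, 1, 4, 2); ‖w_1‖ = 5.0000, so q_1 = (0.4000, 0.2000, 0.8000, 0.4000).
q_1·w_2 = 0.4000·0 + 0.2000·1 + 0.8000·3 + 0.4000·(-4) = 1.0000.
u_2 = w_2 − 1.0000·q_1 = (-0.4000, 0.8000, 2.2000, -4.4000).
‖u_2‖ = 5.0000, so q_2 = (-0.0800, 0.1600, 0.4400, -0.8800).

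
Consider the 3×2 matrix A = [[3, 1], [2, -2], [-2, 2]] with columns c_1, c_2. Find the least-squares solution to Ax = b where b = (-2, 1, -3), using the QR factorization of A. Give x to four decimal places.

c_1 = (3, 2, -2); ‖c_1‖ = 4.1231, so q_1 = (0.7276, 0.4851, -0.4851).
q_1·c_2 = 0.7276·1 + 0.4851·(-2) + (-0.4851)·2 = -1.2127.
u_2 = c_2 + 1.2127·q_1 = (1.8824, -1.4118, 1.4118).
‖u_2‖ = 2.7440, so q_2 = (0.6860, -0.5145, 0.5145).
Qᵀb = (0.4851, -3.4300).
Back-substitute: x_2 = -3.4300/2.7440 = -1.2500.
x_1 = (0.4851 + 1.2127·(-1.2500))/4.1231 = -0.2500.

x = (-0.2500, -1.2500)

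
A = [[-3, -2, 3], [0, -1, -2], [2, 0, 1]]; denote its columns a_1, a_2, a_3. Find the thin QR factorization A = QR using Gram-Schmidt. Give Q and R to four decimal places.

Q = [[-0.8321, -0.4120, 0.3714], [0.0000, -0.6695, -0.7428], [0.5547, -0.6180, 0.5571]], R = [[3.6056, 1.6641, -1.9415], [0.0000, 1.4936, -0.5150], [0.0000, 0.0000, 3.1568]]

a_1 = (-3, 0, 2); ‖a_1‖ = 3.6056, so q_1 = (-0.8321, 0.0000, 0.5547).
q_1·a_2 = (-0.8321)·(-2) + 0.0000·(-1) + 0.5547·0 = 1.6641.
u_2 = a_2 − 1.6641·q_1 = (-0.6154, -1.0000, -0.9231).
‖u_2‖ = 1.4936, so q_2 = (-0.4120, -0.6695, -0.6180).
q_1·a_3 = (-0.8321)·3 + 0.0000·(-2) + 0.5547·1 = -1.9415; q_2·a_3 = (-0.4120)·3 + (-0.6695)·(-2) + (-0.6180)·1 = -0.5150.
u_3 = a_3 + 1.9415·q_1 + 0.5150·q_2 = (1.1724, -2.3448, 1.7586).
‖u_3‖ = 3.1568, so q_3 = (0.3714, -0.7428, 0.5571).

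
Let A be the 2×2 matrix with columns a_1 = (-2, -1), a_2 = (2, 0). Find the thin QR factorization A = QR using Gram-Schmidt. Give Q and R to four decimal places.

q_1 = a_1/‖a_1‖ = (-2, -1)/2.2361 = (-0.8944, -0.4472).
r_{12} = q_1·a_2 = -1.7889.
u_2 = a_2 + 1.7889·q_1 = (0.4000, -0.8000).
‖u_2‖ = 0.8944, so q_2 = (0.4472, -0.8944).

Q = [[-0.8944, 0.4472], [-0.4472, -0.8944]], R = [[2.2361, -1.7889], [0.0000, 0.8944]]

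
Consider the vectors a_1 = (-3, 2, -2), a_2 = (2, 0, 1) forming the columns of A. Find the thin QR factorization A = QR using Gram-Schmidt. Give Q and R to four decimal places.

Q = [[-0.7276, 0.5293], [0.4851, 0.8468], [-0.4851, 0.0529]], R = [[4.1231, -1.9403], [0.0000, 1.1114]]

a_1 = (-3, 2, -2); ‖a_1‖ = 4.1231, so e_1 = (-0.7276, 0.4851, -0.4851).
e_1·a_2 = (-0.7276)·2 + 0.4851·0 + (-0.4851)·1 = -1.9403.
u_2 = a_2 + 1.9403·e_1 = (0.5882, 0.9412, 0.0588).
‖u_2‖ = 1.1114, so e_2 = (0.5293, 0.8468, 0.0529).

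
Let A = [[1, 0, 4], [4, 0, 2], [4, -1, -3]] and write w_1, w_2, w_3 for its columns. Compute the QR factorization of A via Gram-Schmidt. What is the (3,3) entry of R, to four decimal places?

w_1 = (1, 4, 4); ‖w_1‖ = 5.7446, so q_1 = (0.1741, 0.6963, 0.6963).
q_1·w_2 = 0.1741·0 + 0.6963·0 + 0.6963·(-1) = -0.6963.
u_2 = w_2 + 0.6963·q_1 = (0.1212, 0.4848, -0.5152).
‖u_2‖ = 0.7177, so q_2 = (0.1689, 0.6755, -0.7177).
q_1·w_3 = 0.1741·4 + 0.6963·2 + 0.6963·(-3) = 0.0000; q_2·w_3 = 0.1689·4 + 0.6755·2 + (-0.7177)·(-3) = 4.1798.
u_3 = w_3 − 0.0000·q_1 − 4.1798·q_2 = (3.2941, -0.8235, 0.0000).
r_{33} = ‖u_3‖ = 3.3955.

r_{33} = 3.3955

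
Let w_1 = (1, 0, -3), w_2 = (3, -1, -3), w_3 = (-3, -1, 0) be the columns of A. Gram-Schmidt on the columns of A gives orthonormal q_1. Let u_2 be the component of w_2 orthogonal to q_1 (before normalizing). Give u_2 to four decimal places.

u_2 = (1.8000, -1.0000, 0.6000)

q_1 = w_1/‖w_1‖ = (1, 0, -3)/3.1623 = (0.3162, 0.0000, -0.9487).
r_{12} = q_1·w_2 = 3.7947.
u_2 = w_2 − 3.7947·q_1 = (1.8000, -1.0000, 0.6000).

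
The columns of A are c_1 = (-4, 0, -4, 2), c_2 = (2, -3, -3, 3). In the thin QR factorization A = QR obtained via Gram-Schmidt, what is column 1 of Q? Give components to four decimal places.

q_1 = (-0.6667, 0.0000, -0.6667, 0.3333)

c_1 = (-4, 0, -4, 2); ‖c_1‖ = 6.0000, so q_1 = (-0.6667, 0.0000, -0.6667, 0.3333).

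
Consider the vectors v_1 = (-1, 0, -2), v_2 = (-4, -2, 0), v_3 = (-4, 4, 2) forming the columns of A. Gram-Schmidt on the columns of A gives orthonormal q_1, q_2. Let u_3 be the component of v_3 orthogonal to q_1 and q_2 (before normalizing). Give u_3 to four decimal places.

v_1 = (-1, 0, -2); ‖v_1‖ = 2.2361, so q_1 = (-0.4472, 0.0000, -0.8944).
q_1·v_2 = (-0.4472)·(-4) + 0.0000·(-2) + (-0.8944)·0 = 1.7889.
u_2 = v_2 − 1.7889·q_1 = (-3.2000, -2.0000, 1.6000).
‖u_2‖ = 4.0988, so q_2 = (-0.7807, -0.4880, 0.3904).
q_1·v_3 = (-0.4472)·(-4) + 0.0000·4 + (-0.8944)·2 = 0.0000; q_2·v_3 = (-0.7807)·(-4) + (-0.4880)·4 + 0.3904·2 = 1.9518.
u_3 = v_3 + 0.0000·q_1 − 1.9518·q_2 = (-2.4762, 4.9524, 1.2381).

u_3 = (-2.4762, 4.9524, 1.2381)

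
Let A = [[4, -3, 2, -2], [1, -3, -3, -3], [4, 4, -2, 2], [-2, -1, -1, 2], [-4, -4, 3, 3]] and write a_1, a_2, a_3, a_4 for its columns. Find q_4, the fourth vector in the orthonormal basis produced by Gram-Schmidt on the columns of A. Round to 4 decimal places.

a_1 = (4, 1, 4, -2, -4); ‖a_1‖ = 7.2801, so q_1 = (0.5494, 0.1374, 0.5494, -0.2747, -0.5494).
q_1·a_2 = 0.5494·(-3) + 0.1374·(-3) + 0.5494·4 + (-0.2747)·(-1) + (-0.5494)·(-4) = 2.6099.
u_2 = a_2 − 2.6099·q_1 = (-4.4340, -3.3585, 2.5660, -0.2830, -2.5660).
‖u_2‖ = 6.6475, so q_2 = (-0.6670, -0.5052, 0.3860, -0.0426, -0.3860).
q_1·a_3 = 0.5494·2 + 0.1374·(-3) + 0.5494·(-2) + (-0.2747)·(-1) + (-0.5494)·3 = -1.7857; q_2·a_3 = (-0.6670)·2 + (-0.5052)·(-3) + 0.3860·(-2) + (-0.0426)·(-1) + (-0.3860)·3 = -1.7059.
u_3 = a_3 + 1.7857·q_1 + 1.7059·q_2 = (1.8433, -3.6166, -0.3604, -1.5632, 1.3604).
‖u_3‖ = 4.5718, so q_3 = (0.4032, -0.7911, -0.0788, -0.3419, 0.2976).
q_1·a_4 = 0.5494·(-2) + 0.1374·(-3) + 0.5494·2 + (-0.2747)·2 + (-0.5494)·3 = -2.6099; q_2·a_4 = (-0.6670)·(-2) + (-0.5052)·(-3) + 0.3860·2 + (-0.0426)·2 + (-0.3860)·3 = 2.3786; q_3·a_4 = 0.4032·(-2) + (-0.7911)·(-3) + (-0.0788)·2 + (-0.3419)·2 + 0.2976·3 = 1.6180.
u_4 = a_4 + 2.6099·q_1 − 2.3786·q_2 − 1.6180·q_3 = (0.3681, -0.1599, 2.6433, 1.9375, 2.0028).
‖u_4‖ = 3.8618, so q_4 = (0.0953, -0.0414, 0.6845, 0.5017, 0.5186).

q_4 = (0.0953, -0.0414, 0.6845, 0.5017, 0.5186)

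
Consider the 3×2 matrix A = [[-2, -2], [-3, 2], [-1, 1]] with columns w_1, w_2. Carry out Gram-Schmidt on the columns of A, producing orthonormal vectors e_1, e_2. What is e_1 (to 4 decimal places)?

w_1 = (-2, -3, -1); ‖w_1‖ = 3.7417, so e_1 = (-0.5345, -0.8018, -0.2673).

e_1 = (-0.5345, -0.8018, -0.2673)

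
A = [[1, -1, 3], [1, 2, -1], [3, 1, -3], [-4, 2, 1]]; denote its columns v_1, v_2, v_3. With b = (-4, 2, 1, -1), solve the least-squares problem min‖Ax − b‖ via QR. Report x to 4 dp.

v_1 = (1, 1, 3, -4); ‖v_1‖ = 5.1962, so q_1 = (0.1925, 0.1925, 0.5774, -0.7698).
q_1·v_2 = 0.1925·(-1) + 0.1925·2 + 0.5774·1 + (-0.7698)·2 = -0.7698.
u_2 = v_2 + 0.7698·q_1 = (-0.8519, 2.1481, 1.4444, 1.4074).
‖u_2‖ = 3.0671, so q_2 = (-0.2777, 0.7004, 0.4709, 0.4589).
q_1·v_3 = 0.1925·3 + 0.1925·(-1) + 0.5774·(-3) + (-0.7698)·1 = -2.1170; q_2·v_3 = (-0.2777)·3 + 0.7004·(-1) + 0.4709·(-3) + 0.4589·1 = -2.4875.
u_3 = v_3 + 2.1170·q_1 + 2.4875·q_2 = (2.7165, 1.1496, -0.6063, 0.5118).
‖u_3‖ = 3.0546, so q_3 = (0.8893, 0.3763, -0.1985, 0.1676).
Qᵀb = (0.9623, 2.5238, -3.1706).
Back-substitute: x_3 = -3.1706/3.0546 = -1.0380.
x_2 = (2.5238 + 2.4875·(-1.0380))/3.0671 = -0.0190.
x_1 = (0.9623 + 0.7698·(-0.0190) + 2.1170·(-1.0380))/5.1962 = -0.2405.

x = (-0.2405, -0.0190, -1.0380)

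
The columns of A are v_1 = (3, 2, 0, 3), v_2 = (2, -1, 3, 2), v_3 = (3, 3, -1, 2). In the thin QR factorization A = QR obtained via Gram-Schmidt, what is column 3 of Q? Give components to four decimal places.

v_1 = (3, 2, 0, 3); ‖v_1‖ = 4.6904, so q_1 = (0.6396, 0.4264, 0.0000, 0.6396).
q_1·v_2 = 0.6396·2 + 0.4264·(-1) + 0.0000·3 + 0.6396·2 = 2.1320.
u_2 = v_2 − 2.1320·q_1 = (0.6364, -1.9091, 3.0000, 0.6364).
‖u_2‖ = 3.6680, so q_2 = (0.1735, -0.5205, 0.8179, 0.1735).
q_1·v_3 = 0.6396·3 + 0.4264·3 + 0.0000·(-1) + 0.6396·2 = 4.4772; q_2·v_3 = 0.1735·3 + (-0.5205)·3 + 0.8179·(-1) + 0.1735·2 = -1.5118.
u_3 = v_3 − 4.4772·q_1 + 1.5118·q_2 = (0.3986, 0.3041, 0.2365, -0.6014).
‖u_3‖ = 0.8179, so q_3 = (0.4874, 0.3718, 0.2891, -0.7353).

q_3 = (0.4874, 0.3718, 0.2891, -0.7353)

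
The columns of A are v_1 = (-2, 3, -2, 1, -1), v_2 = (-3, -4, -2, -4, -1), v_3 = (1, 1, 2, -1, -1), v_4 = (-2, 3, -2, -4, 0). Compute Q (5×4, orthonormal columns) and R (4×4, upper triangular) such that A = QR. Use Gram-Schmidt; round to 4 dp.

Q = [[-0.4588, -0.5275, 0.0582, 0.1747], [0.6882, -0.4803, 0.3868, 0.3802], [-0.4588, -0.3779, 0.5102, -0.2245], [0.2294, -0.5590, -0.5532, -0.5672], [-0.2294, -0.1890, -0.5297, 0.6730]], R = [[4.3589, -1.1471, -0.6882, 2.9824], [0.0000, 6.6846, -1.0157, 2.6061], [0.0000, 0.0000, 2.5485, 2.2365], [0.0000, 0.0000, 0.0000, 3.5088]]

q_1 = v_1/‖v_1‖ = (-2, 3, -2, 1, -1)/4.3589 = (-0.4588, 0.6882, -0.4588, 0.2294, -0.2294).
r_{12} = q_1·v_2 = -1.1471.
u_2 = v_2 + 1.1471·q_1 = (-3.5263, -3.2105, -2.5263, -3.7368, -1.2632).
‖u_2‖ = 6.6846, so q_2 = (-0.5275, -0.4803, -0.3779, -0.5590, -0.1890).
r_{13} = q_1·v_3 = -0.6882; r_{23} = q_2·v_3 = -1.0157.
u_3 = v_3 + 0.6882·q_1 + 1.0157·q_2 = (0.1484, 0.9859, 1.3004, -1.4099, -1.3498).
‖u_3‖ = 2.5485, so q_3 = (0.0582, 0.3868, 0.5102, -0.5532, -0.5297).
r_{14} = q_1·v_4 = 2.9824; r_{24} = q_2·v_4 = 2.6061; r_{34} = q_3·v_4 = 2.2365.
u_4 = v_4 − 2.9824·q_1 − 2.6061·q_2 − 2.2365·q_3 = (0.6130, 1.3339, -0.7878, -1.9900, 2.3613).
‖u_4‖ = 3.5088, so q_4 = (0.1747, 0.3802, -0.2245, -0.5672, 0.6730).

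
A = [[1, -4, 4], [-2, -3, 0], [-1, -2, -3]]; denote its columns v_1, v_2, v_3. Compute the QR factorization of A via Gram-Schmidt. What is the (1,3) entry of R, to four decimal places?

v_1 = (1, -2, -1); ‖v_1‖ = 2.4495, so q_1 = (0.4082, -0.8165, -0.4082).
r_{13} = q_1·v_3 = 2.8577.

r_{13} = 2.8577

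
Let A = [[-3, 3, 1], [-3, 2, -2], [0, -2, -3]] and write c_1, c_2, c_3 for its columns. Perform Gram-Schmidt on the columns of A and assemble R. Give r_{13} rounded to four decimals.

r_{13} = 0.7071

c_1 = (-3, -3, 0); ‖c_1‖ = 4.2426, so q_1 = (-0.7071, -0.7071, 0.0000).
r_{13} = q_1·c_3 = 0.7071.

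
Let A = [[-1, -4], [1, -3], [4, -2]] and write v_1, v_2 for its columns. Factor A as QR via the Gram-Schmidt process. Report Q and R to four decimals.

v_1 = (-1, 1, 4); ‖v_1‖ = 4.2426, so e_1 = (-0.2357, 0.2357, 0.9428).
e_1·v_2 = (-0.2357)·(-4) + 0.2357·(-3) + 0.9428·(-2) = -1.6499.
u_2 = v_2 + 1.6499·e_1 = (-4.3889, -2.6111, -0.4444).
‖u_2‖ = 5.1262, so e_2 = (-0.8562, -0.5094, -0.0867).

Q = [[-0.2357, -0.8562], [0.2357, -0.5094], [0.9428, -0.0867]], R = [[4.2426, -1.6499], [0.0000, 5.1262]]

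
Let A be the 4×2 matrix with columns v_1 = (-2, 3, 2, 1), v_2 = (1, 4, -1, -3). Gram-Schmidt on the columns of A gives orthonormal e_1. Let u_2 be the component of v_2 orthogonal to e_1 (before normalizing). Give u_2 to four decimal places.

u_2 = (1.5556, 3.1667, -1.5556, -3.2778)

v_1 = (-2, 3, 2, 1); ‖v_1‖ = 4.2426, so e_1 = (-0.4714, 0.7071, 0.4714, 0.2357).
e_1·v_2 = (-0.4714)·1 + 0.7071·4 + 0.4714·(-1) + 0.2357·(-3) = 1.1785.
u_2 = v_2 − 1.1785·e_1 = (1.5556, 3.1667, -1.5556, -3.2778).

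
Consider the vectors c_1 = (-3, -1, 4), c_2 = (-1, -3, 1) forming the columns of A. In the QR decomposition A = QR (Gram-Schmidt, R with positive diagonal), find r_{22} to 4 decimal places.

r_{22} = 2.6747

q_1 = c_1/‖c_1‖ = (-3, -1, 4)/5.0990 = (-0.5883, -0.1961, 0.7845).
r_{12} = q_1·c_2 = 1.9612.
u_2 = c_2 − 1.9612·q_1 = (0.1538, -2.6154, -0.5385).
r_{22} = ‖u_2‖ = 2.6747.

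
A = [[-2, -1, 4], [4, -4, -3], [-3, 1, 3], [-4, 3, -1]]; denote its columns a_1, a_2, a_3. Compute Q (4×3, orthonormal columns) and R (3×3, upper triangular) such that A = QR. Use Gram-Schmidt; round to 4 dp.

a_1 = (-2, 4, -3, -4); ‖a_1‖ = 6.7082, so e_1 = (-0.2981, 0.5963, -0.4472, -0.5963).
e_1·a_2 = (-0.2981)·(-1) + 0.5963·(-4) + (-0.4472)·1 + (-0.5963)·3 = -4.3231.
u_2 = a_2 + 4.3231·e_1 = (-2.2889, -1.4222, -0.9333, 0.4222).
‖u_2‖ = 2.8829, so e_2 = (-0.7940, -0.4933, -0.3237, 0.1465).
e_1·a_3 = (-0.2981)·4 + 0.5963·(-3) + (-0.4472)·3 + (-0.5963)·(-1) = -3.7268; e_2·a_3 = (-0.7940)·4 + (-0.4933)·(-3) + (-0.3237)·3 + 0.1465·(-1) = -2.8135.
u_3 = a_3 + 3.7268·e_1 + 2.8135·e_2 = (0.6551, -2.1658, 0.4225, -2.8102).
‖u_3‖ = 3.6325, so e_3 = (0.1803, -0.5962, 0.1163, -0.7736).

Q = [[-0.2981, -0.7940, 0.1803], [0.5963, -0.4933, -0.5962], [-0.4472, -0.3237, 0.1163], [-0.5963, 0.1465, -0.7736]], R = [[6.7082, -4.3231, -3.7268], [0.0000, 2.8829, -2.8135], [0.0000, 0.0000, 3.6325]]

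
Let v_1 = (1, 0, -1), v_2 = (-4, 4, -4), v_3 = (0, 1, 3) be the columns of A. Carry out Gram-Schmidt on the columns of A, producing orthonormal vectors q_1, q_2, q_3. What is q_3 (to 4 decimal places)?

q_1 = v_1/‖v_1‖ = (1, 0, -1)/1.4142 = (0.7071, 0.0000, -0.7071).
r_{12} = q_1·v_2 = 0.0000.
u_2 = v_2 + 0.0000·q_1 = (-4.0000, 4.0000, -4.0000).
‖u_2‖ = 6.9282, so q_2 = (-0.5774, 0.5774, -0.5774).
r_{13} = q_1·v_3 = -2.1213; r_{23} = q_2·v_3 = -1.1547.
u_3 = v_3 + 2.1213·q_1 + 1.1547·q_2 = (0.8333, 1.6667, 0.8333).
‖u_3‖ = 2.0412, so q_3 = (0.4082, 0.8165, 0.4082).

q_3 = (0.4082, 0.8165, 0.4082)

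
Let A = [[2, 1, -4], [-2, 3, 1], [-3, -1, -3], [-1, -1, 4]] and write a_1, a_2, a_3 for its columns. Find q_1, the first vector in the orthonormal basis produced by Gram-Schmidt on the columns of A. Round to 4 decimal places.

q_1 = (0.4714, -0.4714, -0.7071, -0.2357)

a_1 = (2, -2, -3, -1); ‖a_1‖ = 4.2426, so q_1 = (0.4714, -0.4714, -0.7071, -0.2357).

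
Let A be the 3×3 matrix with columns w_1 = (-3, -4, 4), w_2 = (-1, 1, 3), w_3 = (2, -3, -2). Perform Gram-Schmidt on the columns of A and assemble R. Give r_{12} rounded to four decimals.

r_{12} = 1.7179

w_1 = (-3, -4, 4); ‖w_1‖ = 6.4031, so q_1 = (-0.4685, -0.6247, 0.6247).
r_{12} = q_1·w_2 = 1.7179.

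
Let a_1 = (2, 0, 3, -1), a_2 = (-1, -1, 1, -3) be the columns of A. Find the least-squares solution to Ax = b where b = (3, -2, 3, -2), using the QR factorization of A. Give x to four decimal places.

x = (1.1316, 0.2895)

a_1 = (2, 0, 3, -1); ‖a_1‖ = 3.7417, so e_1 = (0.5345, 0.0000, 0.8018, -0.2673).
e_1·a_2 = 0.5345·(-1) + 0.0000·(-1) + 0.8018·1 + (-0.2673)·(-3) = 1.0690.
u_2 = a_2 − 1.0690·e_1 = (-1.5714, -1.0000, 0.1429, -2.7143).
‖u_2‖ = 3.2950, so e_2 = (-0.4769, -0.3035, 0.0434, -0.8238).
Qᵀb = (4.5434, 0.9538).
Back-substitute: x_2 = 0.9538/3.2950 = 0.2895.
x_1 = (4.5434 − 1.0690·0.2895)/3.7417 = 1.1316.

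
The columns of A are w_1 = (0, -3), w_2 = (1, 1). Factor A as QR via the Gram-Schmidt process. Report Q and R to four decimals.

w_1 = (0, -3); ‖w_1‖ = 3.0000, so q_1 = (0.0000, -1.0000).
q_1·w_2 = 0.0000·1 + (-1.0000)·1 = -1.0000.
u_2 = w_2 + 1.0000·q_1 = (1.0000, 0.0000).
‖u_2‖ = 1.0000, so q_2 = (1.0000, 0.0000).

Q = [[0.0000, 1.0000], [-1.0000, 0.0000]], R = [[3.0000, -1.0000], [0.0000, 1.0000]]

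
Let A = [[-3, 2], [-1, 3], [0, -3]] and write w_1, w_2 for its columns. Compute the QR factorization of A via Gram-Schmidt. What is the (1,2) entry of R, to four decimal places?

w_1 = (-3, -1, 0); ‖w_1‖ = 3.1623, so q_1 = (-0.9487, -0.3162, 0.0000).
r_{12} = q_1·w_2 = -2.8460.

r_{12} = -2.8460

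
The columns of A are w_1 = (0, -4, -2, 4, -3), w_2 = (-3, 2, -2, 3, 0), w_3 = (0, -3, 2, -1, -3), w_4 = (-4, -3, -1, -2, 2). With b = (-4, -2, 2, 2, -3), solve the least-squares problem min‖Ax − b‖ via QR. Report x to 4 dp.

x = (-0.1718, 1.1741, 1.4876, 0.0938)

q_1 = w_1/‖w_1‖ = (0, -4, -2, 4, -3)/6.7082 = (0.0000, -0.5963, -0.2981, 0.5963, -0.4472).
r_{12} = q_1·w_2 = 1.1926.
u_2 = w_2 − 1.1926·q_1 = (-3.0000, 2.7111, -1.6444, 2.2889, 0.5333).
‖u_2‖ = 4.9576, so q_2 = (-0.6051, 0.5469, -0.3317, 0.4617, 0.1076).
r_{13} = q_1·w_3 = 1.9379; r_{23} = q_2·w_3 = -3.0884.
u_3 = w_3 − 1.9379·q_1 + 3.0884·q_2 = (-1.8689, -0.1555, 1.5533, -0.7297, -1.8011).
‖u_3‖ = 3.1155, so q_3 = (-0.5999, -0.0499, 0.4986, -0.2342, -0.5781).
r_{14} = q_1·w_4 = 0.0000; r_{24} = q_2·w_4 = 0.4034; r_{34} = q_3·w_4 = 1.3629.
u_4 = w_4 − 0.0000·q_1 − 0.4034·q_2 − 1.3629·q_3 = (-2.9383, -3.1526, -1.5457, -1.8671, 2.7445).
‖u_4‖ = 5.6551, so q_4 = (-0.5196, -0.5575, -0.2733, -0.3302, 0.4853).
Qᵀb = (3.1305, 1.2641, 4.7624, 0.5304).
Back-substitute: x_4 = 0.5304/5.6551 = 0.0938.
x_3 = (4.7624 − 1.3629·0.0938)/3.1155 = 1.4876.
x_2 = (1.2641 + 3.0884·1.4876 − 0.4034·0.0938)/4.9576 = 1.1741.
x_1 = (3.1305 − 1.1926·1.1741 − 1.9379·1.4876 − 0.0000·0.0938)/6.7082 = -0.1718.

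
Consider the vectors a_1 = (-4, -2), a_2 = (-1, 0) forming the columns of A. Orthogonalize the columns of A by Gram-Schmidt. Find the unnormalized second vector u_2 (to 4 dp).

u_2 = (-0.2000, 0.4000)

q_1 = a_1/‖a_1‖ = (-4, -2)/4.4721 = (-0.8944, -0.4472).
r_{12} = q_1·a_2 = 0.8944.
u_2 = a_2 − 0.8944·q_1 = (-0.2000, 0.4000).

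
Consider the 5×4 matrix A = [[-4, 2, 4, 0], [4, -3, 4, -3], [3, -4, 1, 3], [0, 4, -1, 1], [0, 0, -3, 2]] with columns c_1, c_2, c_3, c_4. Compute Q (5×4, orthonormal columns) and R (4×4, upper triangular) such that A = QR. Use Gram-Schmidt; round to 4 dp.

Q = [[-0.6247, -0.2507, 0.6076, 0.3161], [0.6247, 0.0273, 0.6100, -0.2724], [0.4685, -0.3706, -0.0032, 0.7846], [0.0000, 0.8939, 0.1505, 0.4223], [0.0000, 0.0000, -0.4859, 0.1790]], R = [[6.4031, -4.9976, 0.4685, -0.4685], [0.0000, 4.4749, -2.1584, -0.2998], [0.0000, 0.0000, 6.1743, -2.6606], [0.0000, 0.0000, 0.0000, 3.9512]]

c_1 = (-4, 4, 3, 0, 0); ‖c_1‖ = 6.4031, so q_1 = (-0.6247, 0.6247, 0.4685, 0.0000, 0.0000).
q_1·c_2 = (-0.6247)·2 + 0.6247·(-3) + 0.4685·(-4) + 0.0000·4 + 0.0000·0 = -4.9976.
u_2 = c_2 + 4.9976·q_1 = (-1.1220, 0.1220, -1.6585, 4.0000, 0.0000).
‖u_2‖ = 4.4749, so q_2 = (-0.2507, 0.0273, -0.3706, 0.8939, 0.0000).
q_1·c_3 = (-0.6247)·4 + 0.6247·4 + 0.4685·1 + 0.0000·(-1) + 0.0000·(-3) = 0.4685; q_2·c_3 = (-0.2507)·4 + 0.0273·4 + (-0.3706)·1 + 0.8939·(-1) + 0.0000·(-3) = -2.1584.
u_3 = c_3 − 0.4685·q_1 + 2.1584·q_2 = (3.7515, 3.7661, -0.0195, 0.9294, -3.0000).
‖u_3‖ = 6.1743, so q_3 = (0.6076, 0.6100, -0.0032, 0.1505, -0.4859).
q_1·c_4 = (-0.6247)·0 + 0.6247·(-3) + 0.4685·3 + 0.0000·1 + 0.0000·2 = -0.4685; q_2·c_4 = (-0.2507)·0 + 0.0273·(-3) + (-0.3706)·3 + 0.8939·1 + 0.0000·2 = -0.2998; q_3·c_4 = 0.6076·0 + 0.6100·(-3) + (-0.0032)·3 + 0.1505·1 + (-0.4859)·2 = -2.6606.
u_4 = c_4 + 0.4685·q_1 + 0.2998·q_2 + 2.6606·q_3 = (1.2488, -1.0762, 3.1000, 1.6684, 0.7072).
‖u_4‖ = 3.9512, so q_4 = (0.3161, -0.2724, 0.7846, 0.4223, 0.1790).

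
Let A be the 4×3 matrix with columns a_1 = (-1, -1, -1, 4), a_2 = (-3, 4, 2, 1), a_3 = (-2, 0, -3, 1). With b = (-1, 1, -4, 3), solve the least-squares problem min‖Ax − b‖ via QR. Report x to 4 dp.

a_1 = (-1, -1, -1, 4); ‖a_1‖ = 4.3589, so q_1 = (-0.2294, -0.2294, -0.2294, 0.9177).
q_1·a_2 = (-0.2294)·(-3) + (-0.2294)·4 + (-0.2294)·2 + 0.9177·1 = 0.2294.
u_2 = a_2 − 0.2294·q_1 = (-2.9474, 4.0526, 2.0526, 0.7895).
‖u_2‖ = 5.4724, so q_2 = (-0.5386, 0.7406, 0.3751, 0.1443).
q_1·a_3 = (-0.2294)·(-2) + (-0.2294)·0 + (-0.2294)·(-3) + 0.9177·1 = 2.0647; q_2·a_3 = (-0.5386)·(-2) + 0.7406·0 + 0.3751·(-3) + 0.1443·1 = 0.0962.
u_3 = a_3 − 2.0647·q_1 − 0.0962·q_2 = (-1.4745, 0.4025, -2.5624, -0.9086).
‖u_3‖ = 3.1189, so q_3 = (-0.4728, 0.1290, -0.8216, -0.2913).
Qᵀb = (3.6707, 0.2116, 3.0141).
Back-substitute: x_3 = 3.0141/3.1189 = 0.9664.
x_2 = (0.2116 − 0.0962·0.9664)/5.4724 = 0.0217.
x_1 = (3.6707 − 0.2294·0.0217 − 2.0647·0.9664)/4.3589 = 0.3832.

x = (0.3832, 0.0217, 0.9664)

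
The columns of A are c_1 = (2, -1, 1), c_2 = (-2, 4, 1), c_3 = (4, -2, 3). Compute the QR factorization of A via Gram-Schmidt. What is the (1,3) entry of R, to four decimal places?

r_{13} = 5.3072

q_1 = c_1/‖c_1‖ = (2, -1, 1)/2.4495 = (0.8165, -0.4082, 0.4082).
r_{13} = q_1·c_3 = 5.3072.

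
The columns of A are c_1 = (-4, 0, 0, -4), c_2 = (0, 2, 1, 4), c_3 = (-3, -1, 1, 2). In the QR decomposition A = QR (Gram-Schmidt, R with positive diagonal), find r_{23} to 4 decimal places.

r_{23} = 2.4962

e_1 = c_1/‖c_1‖ = (-4, 0, 0, -4)/5.6569 = (-0.7071, 0.0000, 0.0000, -0.7071).
r_{12} = e_1·c_2 = -2.8284.
u_2 = c_2 + 2.8284·e_1 = (-2.0000, 2.0000, 1.0000, 2.0000).
‖u_2‖ = 3.6056, so e_2 = (-0.5547, 0.5547, 0.2774, 0.5547).
r_{23} = e_2·c_3 = 2.4962.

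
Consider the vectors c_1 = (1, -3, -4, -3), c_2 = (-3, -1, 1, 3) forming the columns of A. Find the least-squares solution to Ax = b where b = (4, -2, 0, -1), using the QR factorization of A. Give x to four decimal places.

x = (0.1714, -0.5386)

e_1 = c_1/‖c_1‖ = (1, -3, -4, -3)/5.9161 = (0.1690, -0.5071, -0.6761, -0.5071).
r_{12} = e_1·c_2 = -2.1974.
u_2 = c_2 + 2.1974·e_1 = (-2.6286, -2.1143, -0.4857, 1.8857).
‖u_2‖ = 3.8951, so e_2 = (-0.6748, -0.5428, -0.1247, 0.4841).
Qᵀb = (2.1974, -2.0979).
Back-substitute: x_2 = -2.0979/3.8951 = -0.5386.
x_1 = (2.1974 + 2.1974·(-0.5386))/5.9161 = 0.1714.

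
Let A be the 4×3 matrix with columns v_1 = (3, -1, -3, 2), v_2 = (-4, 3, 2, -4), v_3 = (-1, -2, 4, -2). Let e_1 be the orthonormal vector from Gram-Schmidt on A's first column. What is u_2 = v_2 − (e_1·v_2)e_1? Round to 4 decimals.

u_2 = (-0.2174, 1.7391, -1.7826, -1.4783)

e_1 = v_1/‖v_1‖ = (3, -1, -3, 2)/4.7958 = (0.6255, -0.2085, -0.6255, 0.4170).
r_{12} = e_1·v_2 = -6.0469.
u_2 = v_2 + 6.0469·e_1 = (-0.2174, 1.7391, -1.7826, -1.4783).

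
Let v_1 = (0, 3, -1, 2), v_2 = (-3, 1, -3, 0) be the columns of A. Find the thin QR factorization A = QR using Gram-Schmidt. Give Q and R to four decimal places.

Q = [[0.0000, -0.7402], [0.8018, -0.0705], [-0.2673, -0.6344], [0.5345, -0.2115]], R = [[3.7417, 1.6036], [0.0000, 4.0532]]

q_1 = v_1/‖v_1‖ = (0, 3, -1, 2)/3.7417 = (0.0000, 0.8018, -0.2673, 0.5345).
r_{12} = q_1·v_2 = 1.6036.
u_2 = v_2 − 1.6036·q_1 = (-3.0000, -0.2857, -2.5714, -0.8571).
‖u_2‖ = 4.0532, so q_2 = (-0.7402, -0.0705, -0.6344, -0.2115).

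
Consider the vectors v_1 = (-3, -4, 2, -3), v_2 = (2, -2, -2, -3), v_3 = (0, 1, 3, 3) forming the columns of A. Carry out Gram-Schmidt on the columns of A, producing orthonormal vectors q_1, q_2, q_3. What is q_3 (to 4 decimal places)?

q_1 = v_1/‖v_1‖ = (-3, -4, 2, -3)/6.1644 = (-0.4867, -0.6489, 0.3244, -0.4867).
r_{12} = q_1·v_2 = 1.1355.
u_2 = v_2 − 1.1355·q_1 = (2.5526, -1.2632, -2.3684, -2.4474).
‖u_2‖ = 4.4397, so q_2 = (0.5750, -0.2845, -0.5335, -0.5513).
r_{13} = q_1·v_3 = -1.1355; r_{23} = q_2·v_3 = -3.5387.
u_3 = v_3 + 1.1355·q_1 + 3.5387·q_2 = (1.4820, -0.7437, 1.4806, 0.4967).
‖u_3‖ = 2.2778, so q_3 = (0.6506, -0.3265, 0.6500, 0.2180).

q_3 = (0.6506, -0.3265, 0.6500, 0.2180)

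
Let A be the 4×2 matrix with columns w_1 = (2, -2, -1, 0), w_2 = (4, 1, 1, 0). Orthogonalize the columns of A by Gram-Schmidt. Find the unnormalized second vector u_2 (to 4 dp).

w_1 = (2, -2, -1, 0); ‖w_1‖ = 3.0000, so q_1 = (0.6667, -0.6667, -0.3333, 0.0000).
q_1·w_2 = 0.6667·4 + (-0.6667)·1 + (-0.3333)·1 + 0.0000·0 = 1.6667.
u_2 = w_2 − 1.6667·q_1 = (2.8889, 2.1111, 1.5556, 0.0000).

u_2 = (2.8889, 2.1111, 1.5556, 0.0000)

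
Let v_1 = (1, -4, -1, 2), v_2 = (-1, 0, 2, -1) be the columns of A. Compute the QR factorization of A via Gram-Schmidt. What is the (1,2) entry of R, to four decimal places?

e_1 = v_1/‖v_1‖ = (1, -4, -1, 2)/4.6904 = (0.2132, -0.8528, -0.2132, 0.4264).
r_{12} = e_1·v_2 = -1.0660.

r_{12} = -1.0660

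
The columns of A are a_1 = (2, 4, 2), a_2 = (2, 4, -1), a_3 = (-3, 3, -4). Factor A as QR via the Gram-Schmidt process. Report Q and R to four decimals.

Q = [[0.4082, 0.1826, -0.8944], [0.8165, 0.3651, 0.4472], [0.4082, -0.9129, 0.0000]], R = [[4.8990, 3.6742, -0.4082], [0.0000, 2.7386, 4.1992], [0.0000, 0.0000, 4.0249]]

a_1 = (2, 4, 2); ‖a_1‖ = 4.8990, so q_1 = (0.4082, 0.8165, 0.4082).
q_1·a_2 = 0.4082·2 + 0.8165·4 + 0.4082·(-1) = 3.6742.
u_2 = a_2 − 3.6742·q_1 = (0.5000, 1.0000, -2.5000).
‖u_2‖ = 2.7386, so q_2 = (0.1826, 0.3651, -0.9129).
q_1·a_3 = 0.4082·(-3) + 0.8165·3 + 0.4082·(-4) = -0.4082; q_2·a_3 = 0.1826·(-3) + 0.3651·3 + (-0.9129)·(-4) = 4.1992.
u_3 = a_3 + 0.4082·q_1 − 4.1992·q_2 = (-3.6000, 1.8000, 0.0000).
‖u_3‖ = 4.0249, so q_3 = (-0.8944, 0.4472, 0.0000).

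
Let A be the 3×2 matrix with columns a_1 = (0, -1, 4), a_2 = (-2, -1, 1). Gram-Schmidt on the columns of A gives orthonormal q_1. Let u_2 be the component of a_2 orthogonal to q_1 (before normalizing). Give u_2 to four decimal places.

a_1 = (0, -1, 4); ‖a_1‖ = 4.1231, so q_1 = (0.0000, -0.2425, 0.9701).
q_1·a_2 = 0.0000·(-2) + (-0.2425)·(-1) + 0.9701·1 = 1.2127.
u_2 = a_2 − 1.2127·q_1 = (-2.0000, -0.7059, -0.1765).

u_2 = (-2.0000, -0.7059, -0.1765)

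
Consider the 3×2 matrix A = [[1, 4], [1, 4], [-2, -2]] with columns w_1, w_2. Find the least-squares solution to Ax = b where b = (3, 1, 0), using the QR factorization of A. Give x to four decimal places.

w_1 = (1, 1, -2); ‖w_1‖ = 2.4495, so q_1 = (0.4082, 0.4082, -0.8165).
q_1·w_2 = 0.4082·4 + 0.4082·4 + (-0.8165)·(-2) = 4.8990.
u_2 = w_2 − 4.8990·q_1 = (2.0000, 2.0000, 2.0000).
‖u_2‖ = 3.4641, so q_2 = (0.5774, 0.5774, 0.5774).
Qᵀb = (1.6330, 2.3094).
Back-substitute: x_2 = 2.3094/3.4641 = 0.6667.
x_1 = (1.6330 − 4.8990·0.6667)/2.4495 = -0.6667.

x = (-0.6667, 0.6667)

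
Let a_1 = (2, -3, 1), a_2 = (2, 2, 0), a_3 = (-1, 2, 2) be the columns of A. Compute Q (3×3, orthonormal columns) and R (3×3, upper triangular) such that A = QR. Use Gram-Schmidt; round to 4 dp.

Q = [[0.5345, 0.8230, -0.1925], [-0.8018, 0.5658, 0.1925], [0.2673, 0.0514, 0.9623]], R = [[3.7417, -0.5345, -1.6036], [0.0000, 2.7775, 0.4115], [0.0000, 0.0000, 2.5019]]

q_1 = a_1/‖a_1‖ = (2, -3, 1)/3.7417 = (0.5345, -0.8018, 0.2673).
r_{12} = q_1·a_2 = -0.5345.
u_2 = a_2 + 0.5345·q_1 = (2.2857, 1.5714, 0.1429).
‖u_2‖ = 2.7775, so q_2 = (0.8230, 0.5658, 0.0514).
r_{13} = q_1·a_3 = -1.6036; r_{23} = q_2·a_3 = 0.4115.
u_3 = a_3 + 1.6036·q_1 − 0.4115·q_2 = (-0.4815, 0.4815, 2.4074).
‖u_3‖ = 2.5019, so q_3 = (-0.1925, 0.1925, 0.9623).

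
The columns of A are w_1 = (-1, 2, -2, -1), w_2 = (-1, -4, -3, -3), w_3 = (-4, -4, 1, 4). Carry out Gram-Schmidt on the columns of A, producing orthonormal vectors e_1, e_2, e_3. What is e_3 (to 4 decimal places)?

e_1 = w_1/‖w_1‖ = (-1, 2, -2, -1)/3.1623 = (-0.3162, 0.6325, -0.6325, -0.3162).
r_{12} = e_1·w_2 = 0.6325.
u_2 = w_2 − 0.6325·e_1 = (-0.8000, -4.4000, -2.6000, -2.8000).
‖u_2‖ = 5.8822, so e_2 = (-0.1360, -0.7480, -0.4420, -0.4760).
r_{13} = e_1·w_3 = -3.1623; r_{23} = e_2·w_3 = 1.1900.
u_3 = w_3 + 3.1623·e_1 − 1.1900·e_2 = (-4.8382, -1.1098, -0.4740, 3.5665).
‖u_3‖ = 6.1306, so e_3 = (-0.7892, -0.1810, -0.0773, 0.5818).

e_3 = (-0.7892, -0.1810, -0.0773, 0.5818)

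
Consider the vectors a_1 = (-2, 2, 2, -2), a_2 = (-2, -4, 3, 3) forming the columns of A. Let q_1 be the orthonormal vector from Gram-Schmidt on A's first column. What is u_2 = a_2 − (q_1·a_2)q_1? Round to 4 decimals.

a_1 = (-2, 2, 2, -2); ‖a_1‖ = 4.0000, so q_1 = (-0.5000, 0.5000, 0.5000, -0.5000).
q_1·a_2 = (-0.5000)·(-2) + 0.5000·(-4) + 0.5000·3 + (-0.5000)·3 = -1.0000.
u_2 = a_2 + 1.0000·q_1 = (-2.5000, -3.5000, 3.5000, 2.5000).

u_2 = (-2.5000, -3.5000, 3.5000, 2.5000)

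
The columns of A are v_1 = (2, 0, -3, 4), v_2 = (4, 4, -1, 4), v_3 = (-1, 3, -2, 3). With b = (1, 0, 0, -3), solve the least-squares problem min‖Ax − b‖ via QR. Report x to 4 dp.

x = (-0.2850, 0.1752, -0.4041)

v_1 = (2, 0, -3, 4); ‖v_1‖ = 5.3852, so q_1 = (0.3714, 0.0000, -0.5571, 0.7428).
q_1·v_2 = 0.3714·4 + 0.0000·4 + (-0.5571)·(-1) + 0.7428·4 = 5.0138.
u_2 = v_2 − 5.0138·q_1 = (2.1379, 4.0000, 1.7931, 0.2759).
‖u_2‖ = 4.8849, so q_2 = (0.4377, 0.8189, 0.3671, 0.0565).
q_1·v_3 = 0.3714·(-1) + 0.0000·3 + (-0.5571)·(-2) + 0.7428·3 = 2.9711; q_2·v_3 = 0.4377·(-1) + 0.8189·3 + 0.3671·(-2) + 0.0565·3 = 1.4542.
u_3 = v_3 − 2.9711·q_1 − 1.4542·q_2 = (-2.7399, 1.8092, -0.8786, 0.7110).
‖u_3‖ = 3.4724, so q_3 = (-0.7890, 0.5210, -0.2530, 0.2048).
Qᵀb = (-1.8570, 0.2682, -1.4033).
Back-substitute: x_3 = -1.4033/3.4724 = -0.4041.
x_2 = (0.2682 − 1.4542·(-0.4041))/4.8849 = 0.1752.
x_1 = (-1.8570 − 5.0138·0.1752 − 2.9711·(-0.4041))/5.3852 = -0.2850.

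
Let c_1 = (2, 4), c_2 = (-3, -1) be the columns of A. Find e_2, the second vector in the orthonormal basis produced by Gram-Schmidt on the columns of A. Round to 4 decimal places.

c_1 = (2, 4); ‖c_1‖ = 4.4721, so e_1 = (0.4472, 0.8944).
e_1·c_2 = 0.4472·(-3) + 0.8944·(-1) = -2.2361.
u_2 = c_2 + 2.2361·e_1 = (-2.0000, 1.0000).
‖u_2‖ = 2.2361, so e_2 = (-0.8944, 0.4472).

e_2 = (-0.8944, 0.4472)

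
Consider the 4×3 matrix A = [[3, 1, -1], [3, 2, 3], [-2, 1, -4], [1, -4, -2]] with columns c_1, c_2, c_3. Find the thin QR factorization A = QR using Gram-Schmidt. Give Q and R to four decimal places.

Q = [[0.6255, 0.1309, -0.6029], [0.6255, 0.3461, 0.1915], [-0.4170, 0.2712, -0.7367], [0.2085, -0.8885, -0.2391]], R = [[4.7958, 0.6255, 2.5022], [0.0000, 4.6485, 1.5994], [0.0000, 0.0000, 4.6023]]

c_1 = (3, 3, -2, 1); ‖c_1‖ = 4.7958, so q_1 = (0.6255, 0.6255, -0.4170, 0.2085).
q_1·c_2 = 0.6255·1 + 0.6255·2 + (-0.4170)·1 + 0.2085·(-4) = 0.6255.
u_2 = c_2 − 0.6255·q_1 = (0.6087, 1.6087, 1.2609, -4.1304).
‖u_2‖ = 4.6485, so q_2 = (0.1309, 0.3461, 0.2712, -0.8885).
q_1·c_3 = 0.6255·(-1) + 0.6255·3 + (-0.4170)·(-4) + 0.2085·(-2) = 2.5022; q_2·c_3 = 0.1309·(-1) + 0.3461·3 + 0.2712·(-4) + (-0.8885)·(-2) = 1.5994.
u_3 = c_3 − 2.5022·q_1 − 1.5994·q_2 = (-2.7746, 0.8813, -3.3903, -1.1006).
‖u_3‖ = 4.6023, so q_3 = (-0.6029, 0.1915, -0.7367, -0.2391).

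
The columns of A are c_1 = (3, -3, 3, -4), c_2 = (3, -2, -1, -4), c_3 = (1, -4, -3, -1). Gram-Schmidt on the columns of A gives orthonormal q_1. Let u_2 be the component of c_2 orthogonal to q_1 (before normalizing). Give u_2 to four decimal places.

u_2 = (1.0465, -0.0465, -2.9535, -1.3953)

c_1 = (3, -3, 3, -4); ‖c_1‖ = 6.5574, so q_1 = (0.4575, -0.4575, 0.4575, -0.6100).
q_1·c_2 = 0.4575·3 + (-0.4575)·(-2) + 0.4575·(-1) + (-0.6100)·(-4) = 4.2700.
u_2 = c_2 − 4.2700·q_1 = (1.0465, -0.0465, -2.9535, -1.3953).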